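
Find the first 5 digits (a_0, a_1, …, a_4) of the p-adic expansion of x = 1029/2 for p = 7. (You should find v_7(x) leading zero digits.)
(a_0, …, a_4) = (0, 0, 0, 5, 3)

v_7(1029/2) = 3, so a_0 = ... = a_2 = 0. Factor out: x = 7^3 · u with u = 3/2 a unit in ℤ_7. Expand u iteratively via a_{v+i} = u_i mod 7, u_{i+1} = (u_i − a_{v+i})/7:
  u_0 = 3/2;  a_3 = 5;  u_1 = (u_0 − 5)/7 = -1/2
  u_1 = -1/2;  a_4 = 3;  u_2 = (u_1 − 3)/7 = -1/2
Digits: (0, 0, 0, 5, 3).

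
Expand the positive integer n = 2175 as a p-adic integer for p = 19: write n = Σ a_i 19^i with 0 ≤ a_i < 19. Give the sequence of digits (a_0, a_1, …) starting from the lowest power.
(a_0, a_1, …) = (9, 0, 6)

Repeated division by 19 gives the digits low-to-high: 2175 = 9 + 6·19^2. Digit sequence: (9, 0, 6).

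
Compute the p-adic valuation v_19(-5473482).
v_19(-5473482) = 4

v_19(n) is the largest exponent k such that 19^k divides n. Factor out: -5473482 = -19^4 · 42. (Sign doesn't affect v_p.) So v_19(-5473482) = 4.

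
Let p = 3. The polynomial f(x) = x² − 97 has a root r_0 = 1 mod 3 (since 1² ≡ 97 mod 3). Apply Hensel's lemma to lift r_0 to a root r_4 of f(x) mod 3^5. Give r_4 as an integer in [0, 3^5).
r_4 = 166 (mod 243)

Hensel's recurrence: r_{i+1} = r_i − f(r_i)·(f′(r_i))^{-1} mod 3^{i+2}, with f′(x) = 2x. Iterate:
  r_0 = 1 (mod 3)
  r_1 = 4 (mod 9)
  r_2 = 4 (mod 27)
  r_3 = 4 (mod 81)
  r_4 = 166 (mod 243)
Final: r_4 = 166, and one checks f(r_4) ≡ 0 mod 3^5.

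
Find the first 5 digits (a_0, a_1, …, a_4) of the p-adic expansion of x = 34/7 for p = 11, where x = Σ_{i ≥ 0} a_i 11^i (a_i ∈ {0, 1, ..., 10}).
(a_0, …, a_4) = (8, 6, 1, 3, 6)

v_11(34/7) = 0 (numerator and denominator both coprime to 11), so x ∈ ℤ_11^×. Compute digits iteratively via a_i = x_i mod 11, x_{i+1} = (x_i − a_i)/11, with x_0 = x:
  x_0 = 34/7;  a_0 = 8;  x_1 = (x_0 − 8)/11 = -2/7
  x_1 = -2/7;  a_1 = 6;  x_2 = (x_1 − 6)/11 = -4/7
  x_2 = -4/7;  a_2 = 1;  x_3 = (x_2 − 1)/11 = -1/7
  x_3 = -1/7;  a_3 = 3;  x_4 = (x_3 − 3)/11 = -2/7
  x_4 = -2/7;  a_4 = 6;  x_5 = (x_4 − 6)/11 = -4/7
Digits: (8, 6, 1, 3, 6).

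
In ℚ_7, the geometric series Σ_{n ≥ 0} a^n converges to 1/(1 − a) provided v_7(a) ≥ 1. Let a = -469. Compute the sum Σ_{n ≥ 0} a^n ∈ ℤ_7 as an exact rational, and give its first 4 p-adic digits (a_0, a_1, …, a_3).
Σ a^n = 1/(1 − a) = 1/470;  first 4 digits = (1, 3, 6, 1)

v_7(a) = 1 ≥ 1, so the series converges in ℤ_7 to 1/(1 − a) = 1/(1 − (-469)) = 1/470. Expand this rational in ℤ_7: compute digits iteratively via d_i = x_i mod 7, x_{i+1} = (x_i − d_i)/7. The first 4 digits are (1, 3, 6, 1).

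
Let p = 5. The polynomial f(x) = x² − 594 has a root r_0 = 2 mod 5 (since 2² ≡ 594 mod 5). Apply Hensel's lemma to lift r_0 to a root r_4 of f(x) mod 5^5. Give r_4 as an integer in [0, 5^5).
r_4 = 187 (mod 3125)

Hensel's recurrence: r_{i+1} = r_i − f(r_i)·(f′(r_i))^{-1} mod 5^{i+2}, with f′(x) = 2x. Iterate:
  r_0 = 2 (mod 5)
  r_1 = 12 (mod 25)
  r_2 = 62 (mod 125)
  r_3 = 187 (mod 625)
  r_4 = 187 (mod 3125)
Final: r_4 = 187, and one checks f(r_4) ≡ 0 mod 5^5.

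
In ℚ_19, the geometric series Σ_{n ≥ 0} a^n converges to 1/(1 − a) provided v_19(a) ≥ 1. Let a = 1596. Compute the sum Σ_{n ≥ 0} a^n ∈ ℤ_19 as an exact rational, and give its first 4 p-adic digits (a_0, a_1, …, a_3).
Σ a^n = 1/(1 − a) = -1/1595;  first 4 digits = (1, 8, 11, 9)

v_19(a) = 1 ≥ 1, so the series converges in ℤ_19 to 1/(1 − a) = 1/(1 − 1596) = -1/1595. Expand this rational in ℤ_19: compute digits iteratively via d_i = x_i mod 19, x_{i+1} = (x_i − d_i)/19. The first 4 digits are (1, 8, 11, 9).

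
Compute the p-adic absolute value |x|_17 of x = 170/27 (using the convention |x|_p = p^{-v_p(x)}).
|170/27|_17 = 1/17

Step 1 — compute v_17(x) by factoring powers of 17 out of the numerator and denominator: v_17(170/27) = 1. Step 2 — apply |x|_p = p^{-v_p(x)} = 17^{-1} = 1/17.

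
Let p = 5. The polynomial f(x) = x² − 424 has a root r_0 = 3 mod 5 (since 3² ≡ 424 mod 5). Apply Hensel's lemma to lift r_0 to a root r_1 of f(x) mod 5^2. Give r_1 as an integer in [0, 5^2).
r_1 = 18 (mod 25)

Hensel's recurrence: r_{i+1} = r_i − f(r_i)·(f′(r_i))^{-1} mod 5^{i+2}, with f′(x) = 2x. Iterate:
  r_0 = 3 (mod 5)
  r_1 = 18 (mod 25)
Final: r_1 = 18, and one checks f(r_1) ≡ 0 mod 5^2.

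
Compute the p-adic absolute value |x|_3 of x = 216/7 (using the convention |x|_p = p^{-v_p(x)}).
|216/7|_3 = 1/27

Step 1 — compute v_3(x) by factoring powers of 3 out of the numerator and denominator: v_3(216/7) = 3. Step 2 — apply |x|_p = p^{-v_p(x)} = 3^{-3} = 1/27.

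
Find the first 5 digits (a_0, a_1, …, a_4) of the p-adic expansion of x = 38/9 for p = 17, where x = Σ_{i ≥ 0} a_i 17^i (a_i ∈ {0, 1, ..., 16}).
(a_0, …, a_4) = (8, 13, 3, 13, 3)

v_17(38/9) = 0 (numerator and denominator both coprime to 17), so x ∈ ℤ_17^×. Compute digits iteratively via a_i = x_i mod 17, x_{i+1} = (x_i − a_i)/17, with x_0 = x:
  x_0 = 38/9;  a_0 = 8;  x_1 = (x_0 − 8)/17 = -2/9
  x_1 = -2/9;  a_1 = 13;  x_2 = (x_1 − 13)/17 = -7/9
  x_2 = -7/9;  a_2 = 3;  x_3 = (x_2 − 3)/17 = -2/9
  x_3 = -2/9;  a_3 = 13;  x_4 = (x_3 − 13)/17 = -7/9
  x_4 = -7/9;  a_4 = 3;  x_5 = (x_4 − 3)/17 = -2/9
Digits: (8, 13, 3, 13, 3).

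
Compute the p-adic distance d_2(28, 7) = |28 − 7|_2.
d_2(28, 7) = 1

Step 1 — x − y = 28 − 7 = 21. Step 2 — v_2(21) = 0 (factor: 21 = (2^0 · 21); the sign does not affect v_p). Step 3 — |x − y|_2 = 2^{0} = 1.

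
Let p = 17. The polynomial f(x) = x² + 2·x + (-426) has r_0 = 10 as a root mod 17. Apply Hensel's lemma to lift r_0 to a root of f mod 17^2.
r_1 = 129 (mod 289)

Hensel: r_{i+1} = r_i − f(r_i)·(f′(r_i))^{-1} mod 17^{i+2}, f′(x) = 2x + 2. Iterate:
  r_0 = 10 (mod 17)
  r_1 = 129 (mod 289)
Final: r = 129 satisfies f(r) ≡ 0 mod 17^2.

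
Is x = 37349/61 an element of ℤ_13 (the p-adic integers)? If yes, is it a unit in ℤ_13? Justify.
x ∈ ℤ_13 but not a unit; v_13(x) = 3 > 0

ℤ_13 = {x ∈ ℚ_13 : v_13(x) ≥ 0} and ℤ_13^× = {x ∈ ℤ_13 : v_13(x) = 0}. Here v_13(37349/61) = v_13(num) − v_13(den) = 3; compare against these criteria.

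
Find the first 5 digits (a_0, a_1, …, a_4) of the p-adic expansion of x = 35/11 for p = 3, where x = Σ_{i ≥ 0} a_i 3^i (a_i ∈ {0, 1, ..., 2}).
(a_0, …, a_4) = (1, 1, 1, 1, 2)

v_3(35/11) = 0 (numerator and denominator both coprime to 3), so x ∈ ℤ_3^×. Compute digits iteratively via a_i = x_i mod 3, x_{i+1} = (x_i − a_i)/3, with x_0 = x:
  x_0 = 35/11;  a_0 = 1;  x_1 = (x_0 − 1)/3 = 8/11
  x_1 = 8/11;  a_1 = 1;  x_2 = (x_1 − 1)/3 = -1/11
  x_2 = -1/11;  a_2 = 1;  x_3 = (x_2 − 1)/3 = -4/11
  x_3 = -4/11;  a_3 = 1;  x_4 = (x_3 − 1)/3 = -5/11
  x_4 = -5/11;  a_4 = 2;  x_5 = (x_4 − 2)/3 = -9/11
Digits: (1, 1, 1, 1, 2).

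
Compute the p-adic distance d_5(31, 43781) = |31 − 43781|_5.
d_5(31, 43781) = 1/3125

Step 1 — x − y = 31 − 43781 = -43750. Step 2 — v_5(-43750) = 5 (factor: -43750 = −(5^5 · 14); the sign does not affect v_p). Step 3 — |x − y|_5 = 5^{-5} = 1/3125.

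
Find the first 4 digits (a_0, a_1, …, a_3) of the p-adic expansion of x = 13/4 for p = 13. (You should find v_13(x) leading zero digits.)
(a_0, …, a_3) = (0, 10, 9, 9)

v_13(13/4) = 1, so a_0 = ... = a_0 = 0. Factor out: x = 13^1 · u with u = 1/4 a unit in ℤ_13. Expand u iteratively via a_{v+i} = u_i mod 13, u_{i+1} = (u_i − a_{v+i})/13:
  u_0 = 1/4;  a_1 = 10;  u_1 = (u_0 − 10)/13 = -3/4
  u_1 = -3/4;  a_2 = 9;  u_2 = (u_1 − 9)/13 = -3/4
  u_2 = -3/4;  a_3 = 9;  u_3 = (u_2 − 9)/13 = -3/4
Digits: (0, 10, 9, 9).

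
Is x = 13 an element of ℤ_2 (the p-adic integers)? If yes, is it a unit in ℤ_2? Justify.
x ∈ ℤ_2^× (unit); v_2(x) = 0

ℤ_2 = {x ∈ ℚ_2 : v_2(x) ≥ 0} and ℤ_2^× = {x ∈ ℤ_2 : v_2(x) = 0}. Here v_2(13) = v_2(num) − v_2(den) = 0; compare against these criteria.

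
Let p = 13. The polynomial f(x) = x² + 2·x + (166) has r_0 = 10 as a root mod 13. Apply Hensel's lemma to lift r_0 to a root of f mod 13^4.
r_3 = 21460 (mod 28561)

Hensel: r_{i+1} = r_i − f(r_i)·(f′(r_i))^{-1} mod 13^{i+2}, f′(x) = 2x + 2. Iterate:
  r_0 = 10 (mod 13)
  r_1 = 166 (mod 169)
  r_2 = 1687 (mod 2197)
  r_3 = 21460 (mod 28561)
Final: r = 21460 satisfies f(r) ≡ 0 mod 13^4.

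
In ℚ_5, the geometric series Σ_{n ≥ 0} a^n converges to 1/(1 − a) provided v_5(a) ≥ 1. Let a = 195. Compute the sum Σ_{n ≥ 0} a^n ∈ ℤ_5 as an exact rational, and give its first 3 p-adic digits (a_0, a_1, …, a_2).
Σ a^n = 1/(1 − a) = -1/194;  first 3 digits = (1, 4, 3)

v_5(a) = 1 ≥ 1, so the series converges in ℤ_5 to 1/(1 − a) = 1/(1 − 195) = -1/194. Expand this rational in ℤ_5: compute digits iteratively via d_i = x_i mod 5, x_{i+1} = (x_i − d_i)/5. The first 3 digits are (1, 4, 3).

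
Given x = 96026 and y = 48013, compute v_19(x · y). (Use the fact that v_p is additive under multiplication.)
v_19(4610496338) = 6

v_p(x) = 3 (factor: 96026 = 19^3 · 14); v_p(y) = 3 (factor: 48013 = 19^3 · 7). Additivity: v_p(xy) = v_p(x) + v_p(y) = 3 + 3 = 6. (Direct check: xy = 4610496338 = 19^6 · (98).)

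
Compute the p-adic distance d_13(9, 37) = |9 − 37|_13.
d_13(9, 37) = 1

Step 1 — x − y = 9 − 37 = -28. Step 2 — v_13(-28) = 0 (factor: -28 = −(13^0 · 28); the sign does not affect v_p). Step 3 — |x − y|_13 = 13^{0} = 1.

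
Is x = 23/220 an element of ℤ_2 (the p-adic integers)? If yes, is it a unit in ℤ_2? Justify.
x ∉ ℤ_2 (v_2(x) = -2 < 0)

ℤ_2 = {x ∈ ℚ_2 : v_2(x) ≥ 0} and ℤ_2^× = {x ∈ ℤ_2 : v_2(x) = 0}. Here v_2(23/220) = v_2(num) − v_2(den) = -2; compare against these criteria.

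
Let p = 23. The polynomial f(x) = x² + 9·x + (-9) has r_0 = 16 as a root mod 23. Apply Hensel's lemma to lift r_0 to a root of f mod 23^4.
r_3 = 208097 (mod 279841)

Hensel: r_{i+1} = r_i − f(r_i)·(f′(r_i))^{-1} mod 23^{i+2}, f′(x) = 2x + 9. Iterate:
  r_0 = 16 (mod 23)
  r_1 = 200 (mod 529)
  r_2 = 1258 (mod 12167)
  r_3 = 208097 (mod 279841)
Final: r = 208097 satisfies f(r) ≡ 0 mod 23^4.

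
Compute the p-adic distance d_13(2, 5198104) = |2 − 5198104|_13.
d_13(2, 5198104) = 1/371293

Step 1 — x − y = 2 − 5198104 = -5198102. Step 2 — v_13(-5198102) = 5 (factor: -5198102 = −(13^5 · 14); the sign does not affect v_p). Step 3 — |x − y|_13 = 13^{-5} = 1/371293.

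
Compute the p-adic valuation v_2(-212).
v_2(-212) = 2

v_2(n) is the largest exponent k such that 2^k divides n. Factor out: -212 = -2^2 · 53. (Sign doesn't affect v_p.) So v_2(-212) = 2.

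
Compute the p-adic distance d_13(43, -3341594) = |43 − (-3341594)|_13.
d_13(43, -3341594) = 1/371293

Step 1 — x − y = 43 − (-3341594) = 3341637. Step 2 — v_13(3341637) = 5 (factor: 3341637 = (13^5 · 9); the sign does not affect v_p). Step 3 — |x − y|_13 = 13^{-5} = 1/371293.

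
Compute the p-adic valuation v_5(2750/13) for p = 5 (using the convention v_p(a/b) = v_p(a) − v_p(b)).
v_5(2750/13) = 3

Factor powers of 5 from the numerator and denominator of the reduced fraction: 2750 = 5^3 · 22 and 13 = 5^0 · 13. Apply v_p(a/b) = v_p(a) − v_p(b): v_5(2750/13) = 3 − 0 = 3.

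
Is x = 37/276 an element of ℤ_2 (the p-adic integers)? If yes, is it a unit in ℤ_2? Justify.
x ∉ ℤ_2 (v_2(x) = -2 < 0)

ℤ_2 = {x ∈ ℚ_2 : v_2(x) ≥ 0} and ℤ_2^× = {x ∈ ℤ_2 : v_2(x) = 0}. Here v_2(37/276) = v_2(num) − v_2(den) = -2; compare against these criteria.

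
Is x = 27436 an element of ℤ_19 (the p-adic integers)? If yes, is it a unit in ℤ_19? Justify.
x ∈ ℤ_19 but not a unit; v_19(x) = 3 > 0

ℤ_19 = {x ∈ ℚ_19 : v_19(x) ≥ 0} and ℤ_19^× = {x ∈ ℤ_19 : v_19(x) = 0}. Here v_19(27436) = v_19(num) − v_19(den) = 3; compare against these criteria.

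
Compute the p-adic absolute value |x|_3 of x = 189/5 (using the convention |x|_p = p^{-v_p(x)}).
|189/5|_3 = 1/27

Step 1 — compute v_3(x) by factoring powers of 3 out of the numerator and denominator: v_3(189/5) = 3. Step 2 — apply |x|_p = p^{-v_p(x)} = 3^{-3} = 1/27.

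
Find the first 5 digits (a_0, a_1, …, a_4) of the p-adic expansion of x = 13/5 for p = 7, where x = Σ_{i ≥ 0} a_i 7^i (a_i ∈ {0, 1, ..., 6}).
(a_0, …, a_4) = (4, 4, 5, 2, 1)

v_7(13/5) = 0 (numerator and denominator both coprime to 7), so x ∈ ℤ_7^×. Compute digits iteratively via a_i = x_i mod 7, x_{i+1} = (x_i − a_i)/7, with x_0 = x:
  x_0 = 13/5;  a_0 = 4;  x_1 = (x_0 − 4)/7 = -1/5
  x_1 = -1/5;  a_1 = 4;  x_2 = (x_1 − 4)/7 = -3/5
  x_2 = -3/5;  a_2 = 5;  x_3 = (x_2 − 5)/7 = -4/5
  x_3 = -4/5;  a_3 = 2;  x_4 = (x_3 − 2)/7 = -2/5
  x_4 = -2/5;  a_4 = 1;  x_5 = (x_4 − 1)/7 = -1/5
Digits: (4, 4, 5, 2, 1).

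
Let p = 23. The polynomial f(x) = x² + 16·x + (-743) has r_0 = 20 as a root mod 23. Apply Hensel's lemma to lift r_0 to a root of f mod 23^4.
r_3 = 35624 (mod 279841)

Hensel: r_{i+1} = r_i − f(r_i)·(f′(r_i))^{-1} mod 23^{i+2}, f′(x) = 2x + 16. Iterate:
  r_0 = 20 (mod 23)
  r_1 = 181 (mod 529)
  r_2 = 11290 (mod 12167)
  r_3 = 35624 (mod 279841)
Final: r = 35624 satisfies f(r) ≡ 0 mod 23^4.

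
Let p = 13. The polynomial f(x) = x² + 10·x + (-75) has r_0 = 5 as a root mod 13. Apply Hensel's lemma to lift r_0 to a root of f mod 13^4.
r_3 = 5 (mod 28561)

Hensel: r_{i+1} = r_i − f(r_i)·(f′(r_i))^{-1} mod 13^{i+2}, f′(x) = 2x + 10. Iterate:
  r_0 = 5 (mod 13)
  r_1 = 5 (mod 169)
  r_2 = 5 (mod 2197)
  r_3 = 5 (mod 28561)
Final: r = 5 satisfies f(r) ≡ 0 mod 13^4.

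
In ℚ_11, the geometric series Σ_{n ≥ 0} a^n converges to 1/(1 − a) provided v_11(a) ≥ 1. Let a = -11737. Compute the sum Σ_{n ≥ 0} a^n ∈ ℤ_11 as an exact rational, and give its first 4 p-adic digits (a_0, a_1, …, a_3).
Σ a^n = 1/(1 − a) = 1/11738;  first 4 digits = (1, 0, 2, 2)

v_11(a) = 2 ≥ 1, so the series converges in ℤ_11 to 1/(1 − a) = 1/(1 − (-11737)) = 1/11738. Expand this rational in ℤ_11: compute digits iteratively via d_i = x_i mod 11, x_{i+1} = (x_i − d_i)/11. The first 4 digits are (1, 0, 2, 2).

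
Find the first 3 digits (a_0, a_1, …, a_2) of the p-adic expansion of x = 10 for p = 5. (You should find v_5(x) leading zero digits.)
(a_0, …, a_2) = (0, 2, 0)

v_5(10) = 1, so a_0 = ... = a_0 = 0. Factor out: x = 5^1 · u with u = 2 a unit in ℤ_5. Expand u iteratively via a_{v+i} = u_i mod 5, u_{i+1} = (u_i − a_{v+i})/5:
  u_0 = 2;  a_1 = 2;  u_1 = (u_0 − 2)/5 = 0
  u_1 = 0;  a_2 = 0;  u_2 = (u_1 − 0)/5 = 0
Digits: (0, 2, 0).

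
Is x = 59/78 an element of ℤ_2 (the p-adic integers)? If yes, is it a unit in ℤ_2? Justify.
x ∉ ℤ_2 (v_2(x) = -1 < 0)

ℤ_2 = {x ∈ ℚ_2 : v_2(x) ≥ 0} and ℤ_2^× = {x ∈ ℤ_2 : v_2(x) = 0}. Here v_2(59/78) = v_2(num) − v_2(den) = -1; compare against these criteria.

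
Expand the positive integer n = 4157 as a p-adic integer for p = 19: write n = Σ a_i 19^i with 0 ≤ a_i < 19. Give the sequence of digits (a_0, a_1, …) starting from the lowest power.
(a_0, a_1, …) = (15, 9, 11)

Repeated division by 19 gives the digits low-to-high: 4157 = 15 + 9·19^1 + 11·19^2. Digit sequence: (15, 9, 11).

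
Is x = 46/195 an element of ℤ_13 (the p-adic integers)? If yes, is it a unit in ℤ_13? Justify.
x ∉ ℤ_13 (v_13(x) = -1 < 0)

ℤ_13 = {x ∈ ℚ_13 : v_13(x) ≥ 0} and ℤ_13^× = {x ∈ ℤ_13 : v_13(x) = 0}. Here v_13(46/195) = v_13(num) − v_13(den) = -1; compare against these criteria.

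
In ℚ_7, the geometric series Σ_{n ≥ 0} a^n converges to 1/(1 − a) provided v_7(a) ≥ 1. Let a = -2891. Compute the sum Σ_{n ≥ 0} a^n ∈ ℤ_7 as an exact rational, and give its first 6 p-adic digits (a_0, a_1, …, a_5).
Σ a^n = 1/(1 − a) = 1/2892;  first 6 digits = (1, 0, 4, 5, 0, 0)

v_7(a) = 2 ≥ 1, so the series converges in ℤ_7 to 1/(1 − a) = 1/(1 − (-2891)) = 1/2892. Expand this rational in ℤ_7: compute digits iteratively via d_i = x_i mod 7, x_{i+1} = (x_i − d_i)/7. The first 6 digits are (1, 0, 4, 5, 0, 0).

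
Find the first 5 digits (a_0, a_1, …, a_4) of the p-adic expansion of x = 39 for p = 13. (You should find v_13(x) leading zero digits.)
(a_0, …, a_4) = (0, 3, 0, 0, 0)

v_13(39) = 1, so a_0 = ... = a_0 = 0. Factor out: x = 13^1 · u with u = 3 a unit in ℤ_13. Expand u iteratively via a_{v+i} = u_i mod 13, u_{i+1} = (u_i − a_{v+i})/13:
  u_0 = 3;  a_1 = 3;  u_1 = (u_0 − 3)/13 = 0
  u_1 = 0;  a_2 = 0;  u_2 = (u_1 − 0)/13 = 0
  u_2 = 0;  a_3 = 0;  u_3 = (u_2 − 0)/13 = 0
  u_3 = 0;  a_4 = 0;  u_4 = (u_3 − 0)/13 = 0
Digits: (0, 3, 0, 0, 0).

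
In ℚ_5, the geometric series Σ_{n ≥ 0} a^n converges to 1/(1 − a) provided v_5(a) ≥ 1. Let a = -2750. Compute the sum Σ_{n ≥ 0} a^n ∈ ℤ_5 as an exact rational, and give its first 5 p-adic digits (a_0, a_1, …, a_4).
Σ a^n = 1/(1 − a) = 1/2751;  first 5 digits = (1, 0, 0, 3, 0)

v_5(a) = 3 ≥ 1, so the series converges in ℤ_5 to 1/(1 − a) = 1/(1 − (-2750)) = 1/2751. Expand this rational in ℤ_5: compute digits iteratively via d_i = x_i mod 5, x_{i+1} = (x_i − d_i)/5. The first 5 digits are (1, 0, 0, 3, 0).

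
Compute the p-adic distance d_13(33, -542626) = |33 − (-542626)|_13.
d_13(33, -542626) = 1/28561

Step 1 — x − y = 33 − (-542626) = 542659. Step 2 — v_13(542659) = 4 (factor: 542659 = (13^4 · 19); the sign does not affect v_p). Step 3 — |x − y|_13 = 13^{-4} = 1/28561.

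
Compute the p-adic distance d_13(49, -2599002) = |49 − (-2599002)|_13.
d_13(49, -2599002) = 1/371293

Step 1 — x − y = 49 − (-2599002) = 2599051. Step 2 — v_13(2599051) = 5 (factor: 2599051 = (13^5 · 7); the sign does not affect v_p). Step 3 — |x − y|_13 = 13^{-5} = 1/371293.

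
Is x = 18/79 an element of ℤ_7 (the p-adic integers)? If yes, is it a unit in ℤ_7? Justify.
x ∈ ℤ_7^× (unit); v_7(x) = 0

ℤ_7 = {x ∈ ℚ_7 : v_7(x) ≥ 0} and ℤ_7^× = {x ∈ ℤ_7 : v_7(x) = 0}. Here v_7(18/79) = v_7(num) − v_7(den) = 0; compare against these criteria.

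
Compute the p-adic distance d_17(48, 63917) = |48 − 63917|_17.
d_17(48, 63917) = 1/4913

Step 1 — x − y = 48 − 63917 = -63869. Step 2 — v_17(-63869) = 3 (factor: -63869 = −(17^3 · 13); the sign does not affect v_p). Step 3 — |x − y|_17 = 17^{-3} = 1/4913.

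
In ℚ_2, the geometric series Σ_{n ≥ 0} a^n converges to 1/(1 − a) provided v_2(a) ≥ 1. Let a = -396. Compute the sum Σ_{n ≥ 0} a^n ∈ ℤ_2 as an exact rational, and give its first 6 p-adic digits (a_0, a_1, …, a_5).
Σ a^n = 1/(1 − a) = 1/397;  first 6 digits = (1, 0, 1, 0, 0, 0)

v_2(a) = 2 ≥ 1, so the series converges in ℤ_2 to 1/(1 − a) = 1/(1 − (-396)) = 1/397. Expand this rational in ℤ_2: compute digits iteratively via d_i = x_i mod 2, x_{i+1} = (x_i − d_i)/2. The first 6 digits are (1, 0, 1, 0, 0, 0).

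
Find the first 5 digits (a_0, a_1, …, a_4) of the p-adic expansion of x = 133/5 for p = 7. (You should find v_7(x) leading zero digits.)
(a_0, …, a_4) = (0, 1, 6, 2, 1)

v_7(133/5) = 1, so a_0 = ... = a_0 = 0. Factor out: x = 7^1 · u with u = 19/5 a unit in ℤ_7. Expand u iteratively via a_{v+i} = u_i mod 7, u_{i+1} = (u_i − a_{v+i})/7:
  u_0 = 19/5;  a_1 = 1;  u_1 = (u_0 − 1)/7 = 2/5
  u_1 = 2/5;  a_2 = 6;  u_2 = (u_1 − 6)/7 = -4/5
  u_2 = -4/5;  a_3 = 2;  u_3 = (u_2 − 2)/7 = -2/5
  u_3 = -2/5;  a_4 = 1;  u_4 = (u_3 − 1)/7 = -1/5
Digits: (0, 1, 6, 2, 1).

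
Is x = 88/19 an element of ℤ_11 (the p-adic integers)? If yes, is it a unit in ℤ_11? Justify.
x ∈ ℤ_11 but not a unit; v_11(x) = 1 > 0

ℤ_11 = {x ∈ ℚ_11 : v_11(x) ≥ 0} and ℤ_11^× = {x ∈ ℤ_11 : v_11(x) = 0}. Here v_11(88/19) = v_11(num) − v_11(den) = 1; compare against these criteria.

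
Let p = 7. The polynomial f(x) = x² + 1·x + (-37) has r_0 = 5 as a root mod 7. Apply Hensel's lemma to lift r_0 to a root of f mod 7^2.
r_1 = 19 (mod 49)

Hensel: r_{i+1} = r_i − f(r_i)·(f′(r_i))^{-1} mod 7^{i+2}, f′(x) = 2x + 1. Iterate:
  r_0 = 5 (mod 7)
  r_1 = 19 (mod 49)
Final: r = 19 satisfies f(r) ≡ 0 mod 7^2.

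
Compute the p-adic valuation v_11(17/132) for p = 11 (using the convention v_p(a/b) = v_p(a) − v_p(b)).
v_11(17/132) = -1

Factor powers of 11 from the numerator and denominator of the reduced fraction: 17 = 11^0 · 17 and 132 = 11^1 · 12. Apply v_p(a/b) = v_p(a) − v_p(b): v_11(17/132) = 0 − 1 = -1.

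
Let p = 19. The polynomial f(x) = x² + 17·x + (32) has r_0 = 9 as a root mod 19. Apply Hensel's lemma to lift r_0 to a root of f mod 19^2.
r_1 = 218 (mod 361)

Hensel: r_{i+1} = r_i − f(r_i)·(f′(r_i))^{-1} mod 19^{i+2}, f′(x) = 2x + 17. Iterate:
  r_0 = 9 (mod 19)
  r_1 = 218 (mod 361)
Final: r = 218 satisfies f(r) ≡ 0 mod 19^2.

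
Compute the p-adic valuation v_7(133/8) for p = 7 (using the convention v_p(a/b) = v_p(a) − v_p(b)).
v_7(133/8) = 1

Factor powers of 7 from the numerator and denominator of the reduced fraction: 133 = 7^1 · 19 and 8 = 7^0 · 8. Apply v_p(a/b) = v_p(a) − v_p(b): v_7(133/8) = 1 − 0 = 1.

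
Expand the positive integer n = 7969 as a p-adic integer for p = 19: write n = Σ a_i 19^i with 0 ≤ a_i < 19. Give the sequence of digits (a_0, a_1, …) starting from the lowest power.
(a_0, a_1, …) = (8, 1, 3, 1)

Repeated division by 19 gives the digits low-to-high: 7969 = 8 + 1·19^1 + 3·19^2 + 1·19^3. Digit sequence: (8, 1, 3, 1).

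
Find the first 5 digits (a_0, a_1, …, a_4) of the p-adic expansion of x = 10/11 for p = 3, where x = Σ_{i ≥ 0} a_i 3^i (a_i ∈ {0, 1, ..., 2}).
(a_0, …, a_4) = (2, 1, 2, 0, 0)

v_3(10/11) = 0 (numerator and denominator both coprime to 3), so x ∈ ℤ_3^×. Compute digits iteratively via a_i = x_i mod 3, x_{i+1} = (x_i − a_i)/3, with x_0 = x:
  x_0 = 10/11;  a_0 = 2;  x_1 = (x_0 − 2)/3 = -4/11
  x_1 = -4/11;  a_1 = 1;  x_2 = (x_1 − 1)/3 = -5/11
  x_2 = -5/11;  a_2 = 2;  x_3 = (x_2 − 2)/3 = -9/11
  x_3 = -9/11;  a_3 = 0;  x_4 = (x_3 − 0)/3 = -3/11
  x_4 = -3/11;  a_4 = 0;  x_5 = (x_4 − 0)/3 = -1/11
Digits: (2, 1, 2, 0, 0).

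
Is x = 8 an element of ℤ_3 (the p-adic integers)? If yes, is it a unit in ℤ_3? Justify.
x ∈ ℤ_3^× (unit); v_3(x) = 0

ℤ_3 = {x ∈ ℚ_3 : v_3(x) ≥ 0} and ℤ_3^× = {x ∈ ℤ_3 : v_3(x) = 0}. Here v_3(8) = v_3(num) − v_3(den) = 0; compare against these criteria.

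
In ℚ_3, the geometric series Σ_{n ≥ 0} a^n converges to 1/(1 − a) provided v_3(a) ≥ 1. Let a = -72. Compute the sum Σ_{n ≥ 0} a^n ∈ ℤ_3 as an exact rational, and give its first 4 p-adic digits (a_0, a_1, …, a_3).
Σ a^n = 1/(1 − a) = 1/73;  first 4 digits = (1, 0, 1, 0)

v_3(a) = 2 ≥ 1, so the series converges in ℤ_3 to 1/(1 − a) = 1/(1 − (-72)) = 1/73. Expand this rational in ℤ_3: compute digits iteratively via d_i = x_i mod 3, x_{i+1} = (x_i − d_i)/3. The first 4 digits are (1, 0, 1, 0).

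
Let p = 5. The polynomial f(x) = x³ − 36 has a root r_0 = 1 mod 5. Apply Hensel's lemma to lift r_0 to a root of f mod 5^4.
r_3 = 571 (mod 625)

Hensel: r_{i+1} = r_i − f(r_i)/f′(r_i) mod 5^{i+2}, where f′(x) = 3x². Iterate:
  r_0 = 1 (mod 5)
  r_1 = 21 (mod 25)
  r_2 = 71 (mod 125)
  r_3 = 571 (mod 625)
Final: r = 571 with f(r) ≡ 0 mod 5^4.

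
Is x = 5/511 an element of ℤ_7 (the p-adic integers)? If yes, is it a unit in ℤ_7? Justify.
x ∉ ℤ_7 (v_7(x) = -1 < 0)

ℤ_7 = {x ∈ ℚ_7 : v_7(x) ≥ 0} and ℤ_7^× = {x ∈ ℤ_7 : v_7(x) = 0}. Here v_7(5/511) = v_7(num) − v_7(den) = -1; compare against these criteria.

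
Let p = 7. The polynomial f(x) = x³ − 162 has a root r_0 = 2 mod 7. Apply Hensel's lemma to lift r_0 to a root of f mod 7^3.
r_2 = 23 (mod 343)

Hensel: r_{i+1} = r_i − f(r_i)/f′(r_i) mod 7^{i+2}, where f′(x) = 3x². Iterate:
  r_0 = 2 (mod 7)
  r_1 = 23 (mod 49)
  r_2 = 23 (mod 343)
Final: r = 23 with f(r) ≡ 0 mod 7^3.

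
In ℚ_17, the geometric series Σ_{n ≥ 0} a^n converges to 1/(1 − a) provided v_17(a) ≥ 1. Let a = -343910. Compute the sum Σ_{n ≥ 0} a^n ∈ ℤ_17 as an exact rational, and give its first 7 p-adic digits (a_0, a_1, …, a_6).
Σ a^n = 1/(1 − a) = 1/343911;  first 7 digits = (1, 0, 0, 15, 12, 16, 3)

v_17(a) = 3 ≥ 1, so the series converges in ℤ_17 to 1/(1 − a) = 1/(1 − (-343910)) = 1/343911. Expand this rational in ℤ_17: compute digits iteratively via d_i = x_i mod 17, x_{i+1} = (x_i − d_i)/17. The first 7 digits are (1, 0, 0, 15, 12, 16, 3).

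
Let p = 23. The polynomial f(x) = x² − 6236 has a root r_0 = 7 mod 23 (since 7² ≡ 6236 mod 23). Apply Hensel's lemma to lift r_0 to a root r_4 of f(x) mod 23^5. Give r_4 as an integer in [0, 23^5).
r_4 = 3489544 (mod 6436343)

Hensel's recurrence: r_{i+1} = r_i − f(r_i)·(f′(r_i))^{-1} mod 23^{i+2}, with f′(x) = 2x. Iterate:
  r_0 = 7 (mod 23)
  r_1 = 260 (mod 529)
  r_2 = 9782 (mod 12167)
  r_3 = 131452 (mod 279841)
  r_4 = 3489544 (mod 6436343)
Final: r_4 = 3489544, and one checks f(r_4) ≡ 0 mod 23^5.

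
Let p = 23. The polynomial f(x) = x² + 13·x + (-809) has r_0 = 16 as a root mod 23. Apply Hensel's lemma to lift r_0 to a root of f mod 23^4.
r_3 = 273164 (mod 279841)

Hensel: r_{i+1} = r_i − f(r_i)·(f′(r_i))^{-1} mod 23^{i+2}, f′(x) = 2x + 13. Iterate:
  r_0 = 16 (mod 23)
  r_1 = 200 (mod 529)
  r_2 = 5490 (mod 12167)
  r_3 = 273164 (mod 279841)
Final: r = 273164 satisfies f(r) ≡ 0 mod 23^4.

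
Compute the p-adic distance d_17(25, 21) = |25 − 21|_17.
d_17(25, 21) = 1

Step 1 — x − y = 25 − 21 = 4. Step 2 — v_17(4) = 0 (factor: 4 = (17^0 · 4); the sign does not affect v_p). Step 3 — |x − y|_17 = 17^{0} = 1.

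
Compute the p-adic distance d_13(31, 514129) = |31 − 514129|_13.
d_13(31, 514129) = 1/28561

Step 1 — x − y = 31 − 514129 = -514098. Step 2 — v_13(-514098) = 4 (factor: -514098 = −(13^4 · 18); the sign does not affect v_p). Step 3 — |x − y|_13 = 13^{-4} = 1/28561.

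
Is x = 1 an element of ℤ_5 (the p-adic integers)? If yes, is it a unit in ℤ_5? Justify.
x ∈ ℤ_5^× (unit); v_5(x) = 0

ℤ_5 = {x ∈ ℚ_5 : v_5(x) ≥ 0} and ℤ_5^× = {x ∈ ℤ_5 : v_5(x) = 0}. Here v_5(1) = v_5(num) − v_5(den) = 0; compare against these criteria.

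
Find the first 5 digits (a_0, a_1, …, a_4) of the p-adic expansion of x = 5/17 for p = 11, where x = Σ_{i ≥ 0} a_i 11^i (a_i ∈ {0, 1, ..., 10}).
(a_0, …, a_4) = (10, 3, 10, 1, 5)

v_11(5/17) = 0 (numerator and denominator both coprime to 11), so x ∈ ℤ_11^×. Compute digits iteratively via a_i = x_i mod 11, x_{i+1} = (x_i − a_i)/11, with x_0 = x:
  x_0 = 5/17;  a_0 = 10;  x_1 = (x_0 − 10)/11 = -15/17
  x_1 = -15/17;  a_1 = 3;  x_2 = (x_1 − 3)/11 = -6/17
  x_2 = -6/17;  a_2 = 10;  x_3 = (x_2 − 10)/11 = -16/17
  x_3 = -16/17;  a_3 = 1;  x_4 = (x_3 − 1)/11 = -3/17
  x_4 = -3/17;  a_4 = 5;  x_5 = (x_4 − 5)/11 = -8/17
Digits: (10, 3, 10, 1, 5).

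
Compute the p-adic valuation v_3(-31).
v_3(-31) = 0

v_3(n) is the largest exponent k such that 3^k divides n. Factor out: -31 = -3^0 · 31. (Sign doesn't affect v_p.) So v_3(-31) = 0.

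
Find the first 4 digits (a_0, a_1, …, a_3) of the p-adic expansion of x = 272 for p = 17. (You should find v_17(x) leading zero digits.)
(a_0, …, a_3) = (0, 16, 0, 0)

v_17(272) = 1, so a_0 = ... = a_0 = 0. Factor out: x = 17^1 · u with u = 16 a unit in ℤ_17. Expand u iteratively via a_{v+i} = u_i mod 17, u_{i+1} = (u_i − a_{v+i})/17:
  u_0 = 16;  a_1 = 16;  u_1 = (u_0 − 16)/17 = 0
  u_1 = 0;  a_2 = 0;  u_2 = (u_1 − 0)/17 = 0
  u_2 = 0;  a_3 = 0;  u_3 = (u_2 − 0)/17 = 0
Digits: (0, 16, 0, 0).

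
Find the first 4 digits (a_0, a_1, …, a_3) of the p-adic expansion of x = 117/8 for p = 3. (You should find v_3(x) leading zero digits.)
(a_0, …, a_3) = (0, 0, 2, 1)

v_3(117/8) = 2, so a_0 = ... = a_1 = 0. Factor out: x = 3^2 · u with u = 13/8 a unit in ℤ_3. Expand u iteratively via a_{v+i} = u_i mod 3, u_{i+1} = (u_i − a_{v+i})/3:
  u_0 = 13/8;  a_2 = 2;  u_1 = (u_0 − 2)/3 = -1/8
  u_1 = -1/8;  a_3 = 1;  u_2 = (u_1 − 1)/3 = -3/8
Digits: (0, 0, 2, 1).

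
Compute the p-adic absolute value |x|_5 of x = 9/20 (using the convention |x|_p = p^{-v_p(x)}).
|9/20|_5 = 5

Step 1 — compute v_5(x) by factoring powers of 5 out of the numerator and denominator: v_5(9/20) = -1. Step 2 — apply |x|_p = p^{-v_p(x)} = 5^{1} = 5.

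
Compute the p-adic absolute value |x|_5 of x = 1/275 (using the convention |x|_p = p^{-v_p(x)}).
|1/275|_5 = 25

Step 1 — compute v_5(x) by factoring powers of 5 out of the numerator and denominator: v_5(1/275) = -2. Step 2 — apply |x|_p = p^{-v_p(x)} = 5^{2} = 25.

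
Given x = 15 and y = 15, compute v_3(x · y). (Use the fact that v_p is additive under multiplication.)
v_3(225) = 2

v_p(x) = 1 (factor: 15 = 3^1 · 5); v_p(y) = 1 (factor: 15 = 3^1 · 5). Additivity: v_p(xy) = v_p(x) + v_p(y) = 1 + 1 = 2. (Direct check: xy = 225 = 3^2 · (25).)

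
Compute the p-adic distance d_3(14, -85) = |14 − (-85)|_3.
d_3(14, -85) = 1/9

Step 1 — x − y = 14 − (-85) = 99. Step 2 — v_3(99) = 2 (factor: 99 = (3^2 · 11); the sign does not affect v_p). Step 3 — |x − y|_3 = 3^{-2} = 1/9.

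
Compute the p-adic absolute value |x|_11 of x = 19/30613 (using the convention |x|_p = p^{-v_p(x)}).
|19/30613|_11 = 1331

Step 1 — compute v_11(x) by factoring powers of 11 out of the numerator and denominator: v_11(19/30613) = -3. Step 2 — apply |x|_p = p^{-v_p(x)} = 11^{3} = 1331.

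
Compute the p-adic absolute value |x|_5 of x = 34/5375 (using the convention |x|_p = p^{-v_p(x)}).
|34/5375|_5 = 125

Step 1 — compute v_5(x) by factoring powers of 5 out of the numerator and denominator: v_5(34/5375) = -3. Step 2 — apply |x|_p = p^{-v_p(x)} = 5^{3} = 125.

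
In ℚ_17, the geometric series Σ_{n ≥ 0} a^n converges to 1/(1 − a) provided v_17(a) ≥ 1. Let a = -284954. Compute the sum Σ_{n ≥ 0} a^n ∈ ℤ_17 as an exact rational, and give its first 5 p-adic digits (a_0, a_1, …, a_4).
Σ a^n = 1/(1 − a) = 1/284955;  first 5 digits = (1, 0, 0, 10, 13)

v_17(a) = 3 ≥ 1, so the series converges in ℤ_17 to 1/(1 − a) = 1/(1 − (-284954)) = 1/284955. Expand this rational in ℤ_17: compute digits iteratively via d_i = x_i mod 17, x_{i+1} = (x_i − d_i)/17. The first 5 digits are (1, 0, 0, 10, 13).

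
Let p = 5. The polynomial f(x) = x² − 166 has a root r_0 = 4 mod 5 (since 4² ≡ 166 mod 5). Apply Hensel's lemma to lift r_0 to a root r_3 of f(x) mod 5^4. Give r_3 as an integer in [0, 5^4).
r_3 = 179 (mod 625)

Hensel's recurrence: r_{i+1} = r_i − f(r_i)·(f′(r_i))^{-1} mod 5^{i+2}, with f′(x) = 2x. Iterate:
  r_0 = 4 (mod 5)
  r_1 = 4 (mod 25)
  r_2 = 54 (mod 125)
  r_3 = 179 (mod 625)
Final: r_3 = 179, and one checks f(r_3) ≡ 0 mod 5^4.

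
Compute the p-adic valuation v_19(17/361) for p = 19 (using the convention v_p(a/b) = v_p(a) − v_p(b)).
v_19(17/361) = -2

Factor powers of 19 from the numerator and denominator of the reduced fraction: 17 = 19^0 · 17 and 361 = 19^2 · 1. Apply v_p(a/b) = v_p(a) − v_p(b): v_19(17/361) = 0 − 2 = -2.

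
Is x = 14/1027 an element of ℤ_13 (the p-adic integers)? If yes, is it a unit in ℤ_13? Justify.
x ∉ ℤ_13 (v_13(x) = -1 < 0)

ℤ_13 = {x ∈ ℚ_13 : v_13(x) ≥ 0} and ℤ_13^× = {x ∈ ℤ_13 : v_13(x) = 0}. Here v_13(14/1027) = v_13(num) − v_13(den) = -1; compare against these criteria.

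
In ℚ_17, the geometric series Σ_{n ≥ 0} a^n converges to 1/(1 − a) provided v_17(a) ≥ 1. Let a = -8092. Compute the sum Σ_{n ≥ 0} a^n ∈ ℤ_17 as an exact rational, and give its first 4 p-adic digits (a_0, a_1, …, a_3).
Σ a^n = 1/(1 − a) = 1/8093;  first 4 digits = (1, 0, 6, 15)

v_17(a) = 2 ≥ 1, so the series converges in ℤ_17 to 1/(1 − a) = 1/(1 − (-8092)) = 1/8093. Expand this rational in ℤ_17: compute digits iteratively via d_i = x_i mod 17, x_{i+1} = (x_i − d_i)/17. The first 4 digits are (1, 0, 6, 15).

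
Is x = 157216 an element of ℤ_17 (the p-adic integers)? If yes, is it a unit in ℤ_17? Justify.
x ∈ ℤ_17 but not a unit; v_17(x) = 3 > 0

ℤ_17 = {x ∈ ℚ_17 : v_17(x) ≥ 0} and ℤ_17^× = {x ∈ ℤ_17 : v_17(x) = 0}. Here v_17(157216) = v_17(num) − v_17(den) = 3; compare against these criteria.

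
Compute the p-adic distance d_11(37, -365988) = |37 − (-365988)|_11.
d_11(37, -365988) = 1/14641

Step 1 — x − y = 37 − (-365988) = 366025. Step 2 — v_11(366025) = 4 (factor: 366025 = (11^4 · 25); the sign does not affect v_p). Step 3 — |x − y|_11 = 11^{-4} = 1/14641.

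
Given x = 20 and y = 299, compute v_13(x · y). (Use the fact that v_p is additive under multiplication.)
v_13(5980) = 1

v_p(x) = 0 (factor: 20 = 13^0 · 20); v_p(y) = 1 (factor: 299 = 13^1 · 23). Additivity: v_p(xy) = v_p(x) + v_p(y) = 0 + 1 = 1. (Direct check: xy = 5980 = 13^1 · (460).)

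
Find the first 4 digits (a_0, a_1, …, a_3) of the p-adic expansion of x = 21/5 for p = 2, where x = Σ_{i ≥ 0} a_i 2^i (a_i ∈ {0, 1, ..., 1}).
(a_0, …, a_3) = (1, 0, 0, 0)

v_2(21/5) = 0 (numerator and denominator both coprime to 2), so x ∈ ℤ_2^×. Compute digits iteratively via a_i = x_i mod 2, x_{i+1} = (x_i − a_i)/2, with x_0 = x:
  x_0 = 21/5;  a_0 = 1;  x_1 = (x_0 − 1)/2 = 8/5
  x_1 = 8/5;  a_1 = 0;  x_2 = (x_1 − 0)/2 = 4/5
  x_2 = 4/5;  a_2 = 0;  x_3 = (x_2 − 0)/2 = 2/5
  x_3 = 2/5;  a_3 = 0;  x_4 = (x_3 − 0)/2 = 1/5
Digits: (1, 0, 0, 0).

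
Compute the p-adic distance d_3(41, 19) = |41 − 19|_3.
d_3(41, 19) = 1

Step 1 — x − y = 41 − 19 = 22. Step 2 — v_3(22) = 0 (factor: 22 = (3^0 · 22); the sign does not affect v_p). Step 3 — |x − y|_3 = 3^{0} = 1.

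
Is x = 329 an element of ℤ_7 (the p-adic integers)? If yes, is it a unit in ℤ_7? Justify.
x ∈ ℤ_7 but not a unit; v_7(x) = 1 > 0

ℤ_7 = {x ∈ ℚ_7 : v_7(x) ≥ 0} and ℤ_7^× = {x ∈ ℤ_7 : v_7(x) = 0}. Here v_7(329) = v_7(num) − v_7(den) = 1; compare against these criteria.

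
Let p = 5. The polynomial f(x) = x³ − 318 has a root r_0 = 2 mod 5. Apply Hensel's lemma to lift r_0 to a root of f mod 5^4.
r_3 = 432 (mod 625)

Hensel: r_{i+1} = r_i − f(r_i)/f′(r_i) mod 5^{i+2}, where f′(x) = 3x². Iterate:
  r_0 = 2 (mod 5)
  r_1 = 7 (mod 25)
  r_2 = 57 (mod 125)
  r_3 = 432 (mod 625)
Final: r = 432 with f(r) ≡ 0 mod 5^4.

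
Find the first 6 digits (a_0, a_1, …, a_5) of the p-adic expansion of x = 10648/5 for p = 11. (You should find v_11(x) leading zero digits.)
(a_0, …, a_5) = (0, 0, 0, 6, 4, 4)

v_11(10648/5) = 3, so a_0 = ... = a_2 = 0. Factor out: x = 11^3 · u with u = 8/5 a unit in ℤ_11. Expand u iteratively via a_{v+i} = u_i mod 11, u_{i+1} = (u_i − a_{v+i})/11:
  u_0 = 8/5;  a_3 = 6;  u_1 = (u_0 − 6)/11 = -2/5
  u_1 = -2/5;  a_4 = 4;  u_2 = (u_1 − 4)/11 = -2/5
  u_2 = -2/5;  a_5 = 4;  u_3 = (u_2 − 4)/11 = -2/5
Digits: (0, 0, 0, 6, 4, 4).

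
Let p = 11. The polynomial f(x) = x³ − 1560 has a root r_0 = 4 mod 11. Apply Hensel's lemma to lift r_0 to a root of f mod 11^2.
r_1 = 15 (mod 121)

Hensel: r_{i+1} = r_i − f(r_i)/f′(r_i) mod 11^{i+2}, where f′(x) = 3x². Iterate:
  r_0 = 4 (mod 11)
  r_1 = 15 (mod 121)
Final: r = 15 with f(r) ≡ 0 mod 11^2.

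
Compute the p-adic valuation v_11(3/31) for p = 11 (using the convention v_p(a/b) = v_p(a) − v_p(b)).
v_11(3/31) = 0

Factor powers of 11 from the numerator and denominator of the reduced fraction: 3 = 11^0 · 3 and 31 = 11^0 · 31. Apply v_p(a/b) = v_p(a) − v_p(b): v_11(3/31) = 0 − 0 = 0.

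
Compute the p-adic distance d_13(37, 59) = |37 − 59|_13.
d_13(37, 59) = 1

Step 1 — x − y = 37 − 59 = -22. Step 2 — v_13(-22) = 0 (factor: -22 = −(13^0 · 22); the sign does not affect v_p). Step 3 — |x − y|_13 = 13^{0} = 1.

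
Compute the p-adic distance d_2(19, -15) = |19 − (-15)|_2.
d_2(19, -15) = 1/2

Step 1 — x − y = 19 − (-15) = 34. Step 2 — v_2(34) = 1 (factor: 34 = (2^1 · 17); the sign does not affect v_p). Step 3 — |x − y|_2 = 2^{-1} = 1/2.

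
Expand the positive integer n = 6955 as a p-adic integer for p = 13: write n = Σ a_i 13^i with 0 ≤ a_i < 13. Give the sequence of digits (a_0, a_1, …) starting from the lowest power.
(a_0, a_1, …) = (0, 2, 2, 3)

Repeated division by 13 gives the digits low-to-high: 6955 = 2·13^1 + 2·13^2 + 3·13^3. Digit sequence: (0, 2, 2, 3).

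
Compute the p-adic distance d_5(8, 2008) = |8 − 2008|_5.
d_5(8, 2008) = 1/125

Step 1 — x − y = 8 − 2008 = -2000. Step 2 — v_5(-2000) = 3 (factor: -2000 = −(5^3 · 16); the sign does not affect v_p). Step 3 — |x − y|_5 = 5^{-3} = 1/125.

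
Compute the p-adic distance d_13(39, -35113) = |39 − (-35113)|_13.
d_13(39, -35113) = 1/2197

Step 1 — x − y = 39 − (-35113) = 35152. Step 2 — v_13(35152) = 3 (factor: 35152 = (13^3 · 16); the sign does not affect v_p). Step 3 — |x − y|_13 = 13^{-3} = 1/2197.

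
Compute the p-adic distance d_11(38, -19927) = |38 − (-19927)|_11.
d_11(38, -19927) = 1/1331

Step 1 — x − y = 38 − (-19927) = 19965. Step 2 — v_11(19965) = 3 (factor: 19965 = (11^3 · 15); the sign does not affect v_p). Step 3 — |x − y|_11 = 11^{-3} = 1/1331.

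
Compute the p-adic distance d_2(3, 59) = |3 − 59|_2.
d_2(3, 59) = 1/8

Step 1 — x − y = 3 − 59 = -56. Step 2 — v_2(-56) = 3 (factor: -56 = −(2^3 · 7); the sign does not affect v_p). Step 3 — |x − y|_2 = 2^{-3} = 1/8.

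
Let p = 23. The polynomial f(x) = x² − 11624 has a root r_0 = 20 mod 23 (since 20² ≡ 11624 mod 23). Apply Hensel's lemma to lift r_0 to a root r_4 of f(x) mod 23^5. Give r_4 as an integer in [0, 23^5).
r_4 = 5095417 (mod 6436343)

Hensel's recurrence: r_{i+1} = r_i − f(r_i)·(f′(r_i))^{-1} mod 23^{i+2}, with f′(x) = 2x. Iterate:
  r_0 = 20 (mod 23)
  r_1 = 89 (mod 529)
  r_2 = 9611 (mod 12167)
  r_3 = 58279 (mod 279841)
  r_4 = 5095417 (mod 6436343)
Final: r_4 = 5095417, and one checks f(r_4) ≡ 0 mod 23^5.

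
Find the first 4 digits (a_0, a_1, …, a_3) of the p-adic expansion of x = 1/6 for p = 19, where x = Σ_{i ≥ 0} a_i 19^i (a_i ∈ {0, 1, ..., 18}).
(a_0, …, a_3) = (16, 15, 15, 15)

v_19(1/6) = 0 (numerator and denominator both coprime to 19), so x ∈ ℤ_19^×. Compute digits iteratively via a_i = x_i mod 19, x_{i+1} = (x_i − a_i)/19, with x_0 = x:
  x_0 = 1/6;  a_0 = 16;  x_1 = (x_0 − 16)/19 = -5/6
  x_1 = -5/6;  a_1 = 15;  x_2 = (x_1 − 15)/19 = -5/6
  x_2 = -5/6;  a_2 = 15;  x_3 = (x_2 − 15)/19 = -5/6
  x_3 = -5/6;  a_3 = 15;  x_4 = (x_3 − 15)/19 = -5/6
Digits: (16, 15, 15, 15).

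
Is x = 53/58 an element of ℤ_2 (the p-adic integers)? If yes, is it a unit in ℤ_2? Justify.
x ∉ ℤ_2 (v_2(x) = -1 < 0)

ℤ_2 = {x ∈ ℚ_2 : v_2(x) ≥ 0} and ℤ_2^× = {x ∈ ℤ_2 : v_2(x) = 0}. Here v_2(53/58) = v_2(num) − v_2(den) = -1; compare against these criteria.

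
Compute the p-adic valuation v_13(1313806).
v_13(1313806) = 4

v_13(n) is the largest exponent k such that 13^k divides n. Factor out: 1313806 = 13^4 · 46. (Sign doesn't affect v_p.) So v_13(1313806) = 4.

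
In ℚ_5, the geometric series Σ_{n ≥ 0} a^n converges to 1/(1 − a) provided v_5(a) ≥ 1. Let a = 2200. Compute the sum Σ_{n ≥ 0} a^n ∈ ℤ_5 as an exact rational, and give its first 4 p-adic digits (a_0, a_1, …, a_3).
Σ a^n = 1/(1 − a) = -1/2199;  first 4 digits = (1, 0, 3, 2)

v_5(a) = 2 ≥ 1, so the series converges in ℤ_5 to 1/(1 − a) = 1/(1 − 2200) = -1/2199. Expand this rational in ℤ_5: compute digits iteratively via d_i = x_i mod 5, x_{i+1} = (x_i − d_i)/5. The first 4 digits are (1, 0, 3, 2).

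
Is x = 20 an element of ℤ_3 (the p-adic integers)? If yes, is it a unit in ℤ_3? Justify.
x ∈ ℤ_3^× (unit); v_3(x) = 0

ℤ_3 = {x ∈ ℚ_3 : v_3(x) ≥ 0} and ℤ_3^× = {x ∈ ℤ_3 : v_3(x) = 0}. Here v_3(20) = v_3(num) − v_3(den) = 0; compare against these criteria.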